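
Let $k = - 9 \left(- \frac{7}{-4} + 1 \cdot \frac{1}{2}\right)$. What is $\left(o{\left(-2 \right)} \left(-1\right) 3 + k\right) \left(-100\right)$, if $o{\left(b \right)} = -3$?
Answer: $1125$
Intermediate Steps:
$k = - \frac{81}{4}$ ($k = - 9 \left(\left(-7\right) \left(- \frac{1}{4}\right) + 1 \cdot \frac{1}{2}\right) = - 9 \left(\frac{7}{4} + \frac{1}{2}\right) = \left(-9\right) \frac{9}{4} = - \frac{81}{4} \approx -20.25$)
$\left(o{\left(-2 \right)} \left(-1\right) 3 + k\right) \left(-100\right) = \left(\left(-3\right) \left(-1\right) 3 - \frac{81}{4}\right) \left(-100\right) = \left(3 \cdot 3 - \frac{81}{4}\right) \left(-100\right) = \left(9 - \frac{81}{4}\right) \left(-100\right) = \left(- \frac{45}{4}\right) \left(-100\right) = 1125$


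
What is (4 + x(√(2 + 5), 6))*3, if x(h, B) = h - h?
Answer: 12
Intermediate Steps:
x(h, B) = 0
(4 + x(√(2 + 5), 6))*3 = (4 + 0)*3 = 4*3 = 12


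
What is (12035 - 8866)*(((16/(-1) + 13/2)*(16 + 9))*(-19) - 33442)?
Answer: -183355171/2 ≈ -9.1678e+7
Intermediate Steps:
(12035 - 8866)*(((16/(-1) + 13/2)*(16 + 9))*(-19) - 33442) = 3169*(((16*(-1) + 13*(½))*25)*(-19) - 33442) = 3169*(((-16 + 13/2)*25)*(-19) - 33442) = 3169*(-19/2*25*(-19) - 33442) = 3169*(-475/2*(-19) - 33442) = 3169*(9025/2 - 33442) = 3169*(-57859/2) = -183355171/2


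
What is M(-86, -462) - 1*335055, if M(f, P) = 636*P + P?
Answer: -629349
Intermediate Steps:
M(f, P) = 637*P
M(-86, -462) - 1*335055 = 637*(-462) - 1*335055 = -294294 - 335055 = -629349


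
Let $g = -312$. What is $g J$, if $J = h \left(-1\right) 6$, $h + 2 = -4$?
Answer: $-11232$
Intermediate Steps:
$h = -6$ ($h = -2 - 4 = -6$)
$J = 36$ ($J = \left(-6\right) \left(-1\right) 6 = 6 \cdot 6 = 36$)
$g J = \left(-312\right) 36 = -11232$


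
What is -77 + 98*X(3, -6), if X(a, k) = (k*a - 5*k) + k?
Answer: 511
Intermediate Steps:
X(a, k) = -4*k + a*k (X(a, k) = (a*k - 5*k) + k = (-5*k + a*k) + k = -4*k + a*k)
-77 + 98*X(3, -6) = -77 + 98*(-6*(-4 + 3)) = -77 + 98*(-6*(-1)) = -77 + 98*6 = -77 + 588 = 511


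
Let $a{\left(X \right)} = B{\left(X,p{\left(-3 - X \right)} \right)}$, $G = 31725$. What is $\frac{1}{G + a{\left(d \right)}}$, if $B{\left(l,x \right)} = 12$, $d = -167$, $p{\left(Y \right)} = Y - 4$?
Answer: $\frac{1}{31737} \approx 3.1509 \cdot 10^{-5}$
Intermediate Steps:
$p{\left(Y \right)} = -4 + Y$
$a{\left(X \right)} = 12$
$\frac{1}{G + a{\left(d \right)}} = \frac{1}{31725 + 12} = \frac{1}{31737}$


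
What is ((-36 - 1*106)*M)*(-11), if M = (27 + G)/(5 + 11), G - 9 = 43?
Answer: 61699/8 ≈ 7712.4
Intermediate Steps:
G = 52 (G = 9 + 43 = 52)
M = 79/16 (M = (27 + 52)/(5 + 11) = 79/16 ≈ 4.9375)
((-36 - 1*106)*M)*(-11) = ((-36 - 1*106)*(79/16))*(-11) = ((-36 - 106)*(79/16))*(-11) = -142*79/16*(-11) = -5609/8*(-11) = 61699/8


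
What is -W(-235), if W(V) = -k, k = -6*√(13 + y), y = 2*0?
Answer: -6*√13 ≈ -21.633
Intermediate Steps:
y = 0
k = -6*√13 (k = -6*√(13 + 0) = -6*√13 ≈ -21.633)
W(V) = 6*√13 (W(V) = -(-6)*√13 = 6*√13)
-W(-235) = -6*√13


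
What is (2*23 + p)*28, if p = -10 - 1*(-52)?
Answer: 2464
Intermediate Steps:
p = 42 (p = -10 + 52 = 42)
(2*23 + p)*28 = (2*23 + 42)*28 = (46 + 42)*28 = 88*28 = 2464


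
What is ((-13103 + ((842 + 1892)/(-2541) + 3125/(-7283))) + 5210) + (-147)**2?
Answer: 253801856401/18506103 ≈ 13715.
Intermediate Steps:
((-13103 + ((842 + 1892)/(-2541) + 3125/(-7283))) + 5210) + (-147)**2 = ((-13103 + (2734*(-1/2541) + 3125*(-1/7283))) + 5210) + 21609 = ((-13103 + (-2734/2541 - 3125/7283)) + 5210) + 21609 = ((-13103 - 27852347/18506103) + 5210) + 21609 = (-242513319956/18506103 + 5210) + 21609 = -146096523326/18506103 + 21609 = 253801856401/18506103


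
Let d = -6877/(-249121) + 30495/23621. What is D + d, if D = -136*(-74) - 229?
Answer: 57881690418247/5884487141 ≈ 9836.3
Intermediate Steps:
d = 7759386512/5884487141 (d = -6877*(-1/249121) + 30495*(1/23621) = 6877/249121 + 30495/23621 = 7759386512/5884487141 ≈ 1.3186)
D = 9835 (D = 10064 - 229 = 9835)
D + d = 9835 + 7759386512/5884487141 = 57881690418247/5884487141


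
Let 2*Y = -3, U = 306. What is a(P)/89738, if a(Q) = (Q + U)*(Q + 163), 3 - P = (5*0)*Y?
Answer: 25647/44869 ≈ 0.57160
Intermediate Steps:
Y = -3/2 (Y = (½)*(-3) = -3/2 ≈ -1.5000)
P = 3 (P = 3 - 5*0*(-3)/2 = 3 - 0*(-3)/2 = 3 - 1*0 = 3 + 0 = 3)
a(Q) = (163 + Q)*(306 + Q) (a(Q) = (Q + 306)*(Q + 163) = (306 + Q)*(163 + Q) = (163 + Q)*(306 + Q))
a(P)/89738 = (49878 + 3² + 469*3)/89738 = (49878 + 9 + 1407)*(1/89738) = 51294*(1/89738) = 25647/44869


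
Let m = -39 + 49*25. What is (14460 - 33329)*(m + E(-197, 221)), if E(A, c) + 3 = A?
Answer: -18604834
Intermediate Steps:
m = 1186 (m = -39 + 1225 = 1186)
E(A, c) = -3 + A
(14460 - 33329)*(m + E(-197, 221)) = (14460 - 33329)*(1186 + (-3 - 197)) = -18869*(1186 - 200) = -18869*986 = -18604834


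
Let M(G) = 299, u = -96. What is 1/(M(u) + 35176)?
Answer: 1/35475 ≈ 2.8189e-5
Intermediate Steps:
1/(M(u) + 35176) = 1/(299 + 35176) = 1/35475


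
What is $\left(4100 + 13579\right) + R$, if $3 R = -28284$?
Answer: $8251$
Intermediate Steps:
$R = -9428$ ($R = \frac{1}{3} \left(-28284\right) = -9428$)
$\left(4100 + 13579\right) + R = \left(4100 + 13579\right) - 9428 = 17679 - 9428 = 8251$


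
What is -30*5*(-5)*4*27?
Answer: 81000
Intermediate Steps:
-30*5*(-5)*4*27 = -(-750)*4*27 = -30*(-100)*27 = 3000*27 = 81000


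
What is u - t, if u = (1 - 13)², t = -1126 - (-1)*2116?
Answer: -846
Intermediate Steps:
t = 990 (t = -1126 - 1*(-2116) = -1126 + 2116 = 990)
u = 144 (u = (-12)² = 144)
u - t = 144 - 1*990 = 144 - 990 = -846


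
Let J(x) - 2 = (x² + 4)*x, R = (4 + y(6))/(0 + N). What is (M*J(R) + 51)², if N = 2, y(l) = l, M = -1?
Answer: 9216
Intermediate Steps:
R = 5 (R = (4 + 6)/(0 + 2) = 10/2 = 10*(½) = 5)
J(x) = 2 + x*(4 + x²) (J(x) = 2 + (x² + 4)*x = 2 + (4 + x²)*x = 2 + x*(4 + x²))
(M*J(R) + 51)² = (-(2 + 5³ + 4*5) + 51)² = (-(2 + 125 + 20) + 51)² = (-1*147 + 51)² = (-147 + 51)² = (-96)² = 9216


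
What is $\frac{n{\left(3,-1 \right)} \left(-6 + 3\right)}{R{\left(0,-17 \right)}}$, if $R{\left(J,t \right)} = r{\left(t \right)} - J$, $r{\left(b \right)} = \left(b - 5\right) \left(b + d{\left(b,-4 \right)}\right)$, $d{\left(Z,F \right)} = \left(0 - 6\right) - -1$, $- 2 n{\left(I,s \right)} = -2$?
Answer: $- \frac{3}{484} \approx -0.0061983$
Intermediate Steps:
$n{\left(I,s \right)} = 1$ ($n{\left(I,s \right)} = \left(- \frac{1}{2}\right) \left(-2\right) = 1$)
$d{\left(Z,F \right)} = -5$ ($d{\left(Z,F \right)} = \left(0 - 6\right) + 1 = -6 + 1 = -5$)
$r{\left(b \right)} = \left(-5 + b\right)^{2}$ ($r{\left(b \right)} = \left(b - 5\right) \left(b - 5\right) = \left(-5 + b\right) \left(-5 + b\right) = \left(-5 + b\right)^{2}$)
$R{\left(J,t \right)} = 25 + t^{2} - J - 10 t$ ($R{\left(J,t \right)} = \left(25 + t^{2} - 10 t\right) - J = 25 + t^{2} - J - 10 t$)
$\frac{n{\left(3,-1 \right)} \left(-6 + 3\right)}{R{\left(0,-17 \right)}} = \frac{1 \left(-6 + 3\right)}{25 + \left(-17\right)^{2} - 0 - -170} = \frac{1 \left(-3\right)}{25 + 289 + 0 + 170} = - \frac{3}{484}$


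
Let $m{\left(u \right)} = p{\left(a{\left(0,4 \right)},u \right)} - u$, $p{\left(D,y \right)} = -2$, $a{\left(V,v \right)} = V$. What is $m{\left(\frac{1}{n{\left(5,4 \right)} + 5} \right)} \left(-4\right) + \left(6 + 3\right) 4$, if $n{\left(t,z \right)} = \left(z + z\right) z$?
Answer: $\frac{1632}{37} \approx 44.108$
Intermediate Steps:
$n{\left(t,z \right)} = 2 z^{2}$ ($n{\left(t,z \right)} = 2 z z = 2 z^{2}$)
$m{\left(u \right)} = -2 - u$
$m{\left(\frac{1}{n{\left(5,4 \right)} + 5} \right)} \left(-4\right) + \left(6 + 3\right) 4 = \left(-2 - \frac{1}{2 \cdot 4^{2} + 5}\right) \left(-4\right) + \left(6 + 3\right) 4 = \left(-2 - \frac{1}{2 \cdot 16 + 5}\right) \left(-4\right) + 9 \cdot 4 = \left(-2 - \frac{1}{32 + 5}\right) \left(-4\right) + 36 = \left(-2 - \frac{1}{37}\right) \left(-4\right) + 36 = \left(- \frac{75}{37}\right) \left(-4\right) + 36 = \frac{300}{37} + 36 = \frac{1632}{37}$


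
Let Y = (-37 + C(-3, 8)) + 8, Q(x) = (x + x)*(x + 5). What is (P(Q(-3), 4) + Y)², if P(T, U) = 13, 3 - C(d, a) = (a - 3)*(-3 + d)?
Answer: 289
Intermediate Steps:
C(d, a) = 3 - (-3 + a)*(-3 + d) (C(d, a) = 3 - (a - 3)*(-3 + d) = 3 - (-3 + a)*(-3 + d))
Q(x) = 2*x*(5 + x) (Q(x) = (2*x)*(5 + x) = 2*x*(5 + x))
Y = 4 (Y = (-37 + (-6 + 3*8 + 3*(-3) - 1*8*(-3))) + 8 = (-37 + (-6 + 24 - 9 + 24)) + 8 = (-37 + 33) + 8 = -4 + 8 = 4)
(P(Q(-3), 4) + Y)² = (13 + 4)² = 17² = 289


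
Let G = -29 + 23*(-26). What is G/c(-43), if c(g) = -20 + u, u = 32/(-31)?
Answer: 19437/652 ≈ 29.811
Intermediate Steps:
u = -32/31 (u = 32*(-1/31) = -32/31 ≈ -1.0323)
c(g) = -652/31 (c(g) = -20 - 32/31 = -652/31)
G = -627 (G = -29 - 598 = -627)
G/c(-43) = -627/(-652/31) = -627*(-31/652) = 19437/652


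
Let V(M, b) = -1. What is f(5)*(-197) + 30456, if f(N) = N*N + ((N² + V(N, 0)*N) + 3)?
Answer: 21000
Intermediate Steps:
f(N) = 3 - N + 2*N² (f(N) = N*N + ((N² - N) + 3) = N² + (3 + N² - N) = 3 - N + 2*N²)
f(5)*(-197) + 30456 = (3 - 1*5 + 2*5²)*(-197) + 30456 = (3 - 5 + 2*25)*(-197) + 30456 = (3 - 5 + 50)*(-197) + 30456 = 48*(-197) + 30456 = -9456 + 30456 = 21000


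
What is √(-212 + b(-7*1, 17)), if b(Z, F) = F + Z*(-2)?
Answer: I*√181 ≈ 13.454*I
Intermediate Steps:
b(Z, F) = F - 2*Z
√(-212 + b(-7*1, 17)) = √(-212 + (17 - (-14))) = √(-212 + (17 - 2*(-7))) = √(-212 + (17 + 14)) = √(-212 + 31) = √(-181) = I*√181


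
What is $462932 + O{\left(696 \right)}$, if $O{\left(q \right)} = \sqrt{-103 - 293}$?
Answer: $462932 + 6 i \sqrt{11} \approx 4.6293 \cdot 10^{5} + 19.9 i$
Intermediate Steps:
$O{\left(q \right)} = 6 i \sqrt{11}$ ($O{\left(q \right)} = \sqrt{-396} = 6 i \sqrt{11}$)
$462932 + O{\left(696 \right)} = 462932 + 6 i \sqrt{11}$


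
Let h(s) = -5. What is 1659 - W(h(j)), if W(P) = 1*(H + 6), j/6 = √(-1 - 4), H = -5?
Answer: 1658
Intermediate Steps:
j = 6*I*√5 (j = 6*√(-1 - 4) = 6*√(-5) = 6*(I*√5) = 6*I*√5 ≈ 13.416*I)
W(P) = 1 (W(P) = 1*(-5 + 6) = 1*1 = 1)
1659 - W(h(j)) = 1659 - 1*1 = 1659 - 1 = 1658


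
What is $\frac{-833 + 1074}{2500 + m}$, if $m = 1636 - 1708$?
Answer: $\frac{241}{2428} \approx 0.099259$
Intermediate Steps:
$m = -72$
$\frac{-833 + 1074}{2500 + m} = \frac{-833 + 1074}{2500 - 72} = \frac{241}{2428}$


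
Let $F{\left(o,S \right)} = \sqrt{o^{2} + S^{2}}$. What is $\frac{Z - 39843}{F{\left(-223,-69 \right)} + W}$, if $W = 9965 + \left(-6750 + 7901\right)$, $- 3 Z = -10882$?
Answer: $- \frac{603860026}{185266449} + \frac{108647 \sqrt{54490}}{370532898} \approx -3.191$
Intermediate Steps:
$Z = \frac{10882}{3}$ ($Z = \left(- \frac{1}{3}\right) \left(-10882\right) = \frac{10882}{3} \approx 3627.3$)
$F{\left(o,S \right)} = \sqrt{S^{2} + o^{2}}$
$W = 11116$ ($W = 9965 + 1151 = 11116$)
$\frac{Z - 39843}{F{\left(-223,-69 \right)} + W} = \frac{\frac{10882}{3} - 39843}{\sqrt{\left(-69\right)^{2} + \left(-223\right)^{2}} + 11116} = - \frac{108647}{3 \left(\sqrt{4761 + 49729} + 11116\right)} = - \frac{108647}{3 \left(\sqrt{54490} + 11116\right)} = - \frac{108647}{3 \left(11116 + \sqrt{54490}\right)}$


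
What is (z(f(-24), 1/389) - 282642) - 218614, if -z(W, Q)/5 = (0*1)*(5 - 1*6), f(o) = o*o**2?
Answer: -501256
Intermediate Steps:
f(o) = o**3
z(W, Q) = 0 (z(W, Q) = -5*0*1*(5 - 1*6) = -0*(5 - 6) = -0*(-1) = -5*0 = 0)
(z(f(-24), 1/389) - 282642) - 218614 = (0 - 282642) - 218614 = -282642 - 218614 = -501256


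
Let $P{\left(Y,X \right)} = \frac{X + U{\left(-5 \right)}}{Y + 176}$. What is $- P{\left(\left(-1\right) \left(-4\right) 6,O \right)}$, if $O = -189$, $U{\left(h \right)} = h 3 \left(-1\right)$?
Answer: $\frac{87}{100} \approx 0.87$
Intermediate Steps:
$U{\left(h \right)} = - 3 h$ ($U{\left(h \right)} = 3 h \left(-1\right) = - 3 h$)
$P{\left(Y,X \right)} = \frac{15 + X}{176 + Y}$ ($P{\left(Y,X \right)} = \frac{X - -15}{Y + 176} = \frac{X + 15}{176 + Y} = \frac{15 + X}{176 + Y}$)
$- P{\left(\left(-1\right) \left(-4\right) 6,O \right)} = - \frac{15 - 189}{176 + \left(-1\right) \left(-4\right) 6} = - \frac{-174}{176 + 4 \cdot 6} = - \frac{-174}{176 + 24} = - \frac{-174}{200} = \left(-1\right) \left(- \frac{87}{100}\right) = \frac{87}{100}$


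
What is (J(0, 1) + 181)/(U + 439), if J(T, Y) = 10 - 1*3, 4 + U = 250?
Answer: 188/685 ≈ 0.27445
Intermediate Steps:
U = 246 (U = -4 + 250 = 246)
J(T, Y) = 7 (J(T, Y) = 10 - 3 = 7)
(J(0, 1) + 181)/(U + 439) = (7 + 181)/(246 + 439) = 188/685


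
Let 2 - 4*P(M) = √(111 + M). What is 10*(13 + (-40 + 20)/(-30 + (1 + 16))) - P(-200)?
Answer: 3767/26 + I*√89/4 ≈ 144.88 + 2.3585*I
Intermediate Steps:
P(M) = ½ - √(111 + M)/4
10*(13 + (-40 + 20)/(-30 + (1 + 16))) - P(-200) = 10*(13 + (-40 + 20)/(-30 + (1 + 16))) - (½ - √(111 - 200)/4) = 10*(13 - 20/(-30 + 17)) - (½ - I*√89/4) = 10*(13 - 20/(-13)) - (½ - I*√89/4) = 10*(13 - 20*(-1/13)) - (½ - I*√89/4) = 10*(13 + 20/13) + (-½ + I*√89/4) = 10*(189/13) + (-½ + I*√89/4) = 1890/13 + (-½ + I*√89/4) = 3767/26 + I*√89/4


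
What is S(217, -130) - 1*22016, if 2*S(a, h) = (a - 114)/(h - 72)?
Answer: -8894567/404 ≈ -22016.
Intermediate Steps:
S(a, h) = (-114 + a)/(2*(-72 + h)) (S(a, h) = ((a - 114)/(h - 72))/2 = ((-114 + a)/(-72 + h))/2 = (-114 + a)/(2*(-72 + h)))
S(217, -130) - 1*22016 = (-114 + 217)/(2*(-72 - 130)) - 1*22016 = (½)*103/(-202) - 22016 = (½)*(-1/202)*103 - 22016 = -103/404 - 22016 = -8894567/404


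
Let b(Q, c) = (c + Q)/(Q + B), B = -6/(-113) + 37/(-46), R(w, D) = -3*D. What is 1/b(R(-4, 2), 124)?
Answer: -35093/613364 ≈ -0.057214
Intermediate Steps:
B = -3905/5198 (B = -6*(-1/113) + 37*(-1/46) = 6/113 - 37/46 = -3905/5198 ≈ -0.75125)
b(Q, c) = (Q + c)/(-3905/5198 + Q) (b(Q, c) = (c + Q)/(Q - 3905/5198) = (Q + c)/(-3905/5198 + Q))
1/b(R(-4, 2), 124) = 1/(5198*(-3*2 + 124)/(-3905 + 5198*(-3*2))) = 1/(5198*(-6 + 124)/(-3905 + 5198*(-6))) = 1/(5198*118/(-3905 - 31188)) = 1/(5198*118/(-35093)) = 1/(5198*(-1/35093)*118) = 1/(-613364/35093) = -35093/613364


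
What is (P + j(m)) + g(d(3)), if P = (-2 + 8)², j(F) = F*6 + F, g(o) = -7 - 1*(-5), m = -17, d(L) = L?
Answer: -85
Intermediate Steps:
g(o) = -2 (g(o) = -7 + 5 = -2)
j(F) = 7*F (j(F) = 6*F + F = 7*F)
P = 36 (P = 6² = 36)
(P + j(m)) + g(d(3)) = (36 + 7*(-17)) - 2 = (36 - 119) - 2 = -83 - 2 = -85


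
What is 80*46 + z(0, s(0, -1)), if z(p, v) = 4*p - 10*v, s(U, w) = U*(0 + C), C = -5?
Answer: 3680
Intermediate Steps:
s(U, w) = -5*U (s(U, w) = U*(0 - 5) = U*(-5) = -5*U)
z(p, v) = -10*v + 4*p
80*46 + z(0, s(0, -1)) = 80*46 + (-(-50)*0 + 4*0) = 3680 + (-10*0 + 0) = 3680 + (0 + 0) = 3680 + 0 = 3680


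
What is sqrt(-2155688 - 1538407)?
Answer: 3*I*sqrt(410455) ≈ 1922.0*I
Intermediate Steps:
sqrt(-2155688 - 1538407) = sqrt(-3694095) = 3*I*sqrt(410455)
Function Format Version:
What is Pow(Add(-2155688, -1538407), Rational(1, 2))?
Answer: Mul(3, I, Pow(410455, Rational(1, 2))) ≈ Mul(1922.0, I)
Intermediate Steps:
Pow(Add(-2155688, -1538407), Rational(1, 2)) = Pow(-3694095, Rational(1, 2)) = Mul(3, I, Pow(410455, Rational(1, 2)))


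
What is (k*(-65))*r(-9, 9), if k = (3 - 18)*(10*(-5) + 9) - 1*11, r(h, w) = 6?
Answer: -235560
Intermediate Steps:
k = 604 (k = -15*(-50 + 9) - 11 = -15*(-41) - 11 = 615 - 11 = 604)
(k*(-65))*r(-9, 9) = (604*(-65))*6 = -39260*6 = -235560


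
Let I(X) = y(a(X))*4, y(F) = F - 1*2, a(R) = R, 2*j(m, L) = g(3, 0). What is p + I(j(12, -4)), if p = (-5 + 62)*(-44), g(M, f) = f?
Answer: -2516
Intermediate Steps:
j(m, L) = 0 (j(m, L) = (½)*0 = 0)
y(F) = -2 + F (y(F) = F - 2 = -2 + F)
p = -2508 (p = 57*(-44) = -2508)
I(X) = -8 + 4*X (I(X) = (-2 + X)*4 = -8 + 4*X)
p + I(j(12, -4)) = -2508 + (-8 + 4*0) = -2508 + (-8 + 0) = -2508 - 8 = -2516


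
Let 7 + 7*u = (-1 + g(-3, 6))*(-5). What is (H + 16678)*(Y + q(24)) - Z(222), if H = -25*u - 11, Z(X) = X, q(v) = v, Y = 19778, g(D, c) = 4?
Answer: 2321169084/7 ≈ 3.3160e+8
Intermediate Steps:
u = -22/7 (u = -1 + ((-1 + 4)*(-5))/7 = -1 + (3*(-5))/7 = -1 + (⅐)*(-15) = -1 - 15/7 = -22/7 ≈ -3.1429)
H = 473/7 (H = -25*(-22/7) - 11 = 550/7 - 11 = 473/7 ≈ 67.571)
(H + 16678)*(Y + q(24)) - Z(222) = (473/7 + 16678)*(19778 + 24) - 1*222 = (117219/7)*19802 - 222 = 2321170638/7 - 222 = 2321169084/7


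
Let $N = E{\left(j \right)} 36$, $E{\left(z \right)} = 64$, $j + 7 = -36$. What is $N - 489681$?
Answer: $-487377$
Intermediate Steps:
$j = -43$ ($j = -7 - 36 = -43$)
$N = 2304$ ($N = 64 \cdot 36 = 2304$)
$N - 489681 = 2304 - 489681 = -487377$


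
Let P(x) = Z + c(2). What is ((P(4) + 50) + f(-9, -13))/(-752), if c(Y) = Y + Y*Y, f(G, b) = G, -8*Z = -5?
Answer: -381/6016 ≈ -0.063331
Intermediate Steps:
Z = 5/8 (Z = -1/8*(-5) = 5/8 ≈ 0.62500)
c(Y) = Y + Y**2
P(x) = 53/8 (P(x) = 5/8 + 2*(1 + 2) = 5/8 + 2*3 = 5/8 + 6 = 53/8)
((P(4) + 50) + f(-9, -13))/(-752) = ((53/8 + 50) - 9)/(-752) = (453/8 - 9)*(-1/752) = (381/8)*(-1/752) = -381/6016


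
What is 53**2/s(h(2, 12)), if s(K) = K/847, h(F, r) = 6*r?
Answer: 2379223/72 ≈ 33045.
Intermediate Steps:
s(K) = K/847 (s(K) = K*(1/847) = K/847)
53**2/s(h(2, 12)) = 53**2/(((6*12)/847)) = 2809/(((1/847)*72)) = 2809/(72/847) = 2809*(847/72) = 2379223/72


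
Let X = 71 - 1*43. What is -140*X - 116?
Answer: -4036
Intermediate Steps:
X = 28 (X = 71 - 43 = 28)
-140*X - 116 = -140*28 - 116 = -3920 - 116 = -4036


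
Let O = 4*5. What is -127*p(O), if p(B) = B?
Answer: -2540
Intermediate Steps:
O = 20
-127*p(O) = -127*20 = -2540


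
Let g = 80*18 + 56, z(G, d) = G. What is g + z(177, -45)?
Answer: 1673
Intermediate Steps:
g = 1496 (g = 1440 + 56 = 1496)
g + z(177, -45) = 1496 + 177 = 1673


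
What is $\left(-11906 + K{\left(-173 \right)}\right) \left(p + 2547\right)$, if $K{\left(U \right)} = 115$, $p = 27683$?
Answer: $-356441930$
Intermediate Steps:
$\left(-11906 + K{\left(-173 \right)}\right) \left(p + 2547\right) = \left(-11906 + 115\right) \left(27683 + 2547\right) = \left(-11791\right) 30230 = -356441930$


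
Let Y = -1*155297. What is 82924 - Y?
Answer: 238221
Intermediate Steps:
Y = -155297
82924 - Y = 82924 - 1*(-155297) = 82924 + 155297 = 238221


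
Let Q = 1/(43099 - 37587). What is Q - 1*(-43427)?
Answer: 239369625/5512 ≈ 43427.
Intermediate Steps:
Q = 1/5512 ≈ 0.00018142
Q - 1*(-43427) = 1/5512 - 1*(-43427) = 1/5512 + 43427 = 239369625/5512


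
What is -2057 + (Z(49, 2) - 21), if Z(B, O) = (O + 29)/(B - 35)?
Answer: -29061/14 ≈ -2075.8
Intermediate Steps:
Z(B, O) = (29 + O)/(-35 + B)
-2057 + (Z(49, 2) - 21) = -2057 + ((29 + 2)/(-35 + 49) - 21) = -2057 + (31/14 - 21) = -2057 - 263/14 = -29061/14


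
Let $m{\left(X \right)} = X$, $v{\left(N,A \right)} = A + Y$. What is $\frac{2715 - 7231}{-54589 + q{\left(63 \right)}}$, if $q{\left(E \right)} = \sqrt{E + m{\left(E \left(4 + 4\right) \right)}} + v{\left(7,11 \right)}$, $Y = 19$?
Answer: $\frac{123194222}{1488341957} + \frac{20322 \sqrt{7}}{1488341957} \approx 0.082809$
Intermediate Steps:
$v{\left(N,A \right)} = 19 + A$ ($v{\left(N,A \right)} = A + 19 = 19 + A$)
$q{\left(E \right)} = 30 + 3 \sqrt{E}$ ($q{\left(E \right)} = \sqrt{E + E \left(4 + 4\right)} + \left(19 + 11\right) = \sqrt{E + E 8} + 30 = \sqrt{E + 8 E} + 30 = \sqrt{9 E} + 30 = 3 \sqrt{E} + 30 = 30 + 3 \sqrt{E}$)
$\frac{2715 - 7231}{-54589 + q{\left(63 \right)}} = \frac{2715 - 7231}{-54589 + \left(30 + 3 \sqrt{63}\right)} = - \frac{4516}{-54589 + \left(30 + 3 \cdot 3 \sqrt{7}\right)} = - \frac{4516}{-54589 + \left(30 + 9 \sqrt{7}\right)} = - \frac{4516}{-54559 + 9 \sqrt{7}}$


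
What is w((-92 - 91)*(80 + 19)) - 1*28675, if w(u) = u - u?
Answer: -28675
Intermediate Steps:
w(u) = 0
w((-92 - 91)*(80 + 19)) - 1*28675 = 0 - 1*28675 = 0 - 28675 = -28675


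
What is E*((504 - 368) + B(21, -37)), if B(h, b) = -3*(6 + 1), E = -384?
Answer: -44160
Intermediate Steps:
B(h, b) = -21 (B(h, b) = -3*7 = -21)
E*((504 - 368) + B(21, -37)) = -384*((504 - 368) - 21) = -384*(136 - 21) = -384*115 = -44160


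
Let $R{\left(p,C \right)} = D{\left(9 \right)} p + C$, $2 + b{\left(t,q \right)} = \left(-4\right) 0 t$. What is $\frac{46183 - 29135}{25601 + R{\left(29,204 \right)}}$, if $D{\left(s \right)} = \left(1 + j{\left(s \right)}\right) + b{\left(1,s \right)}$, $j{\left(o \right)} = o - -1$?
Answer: $\frac{8524}{13033} \approx 0.65403$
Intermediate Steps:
$b{\left(t,q \right)} = -2$ ($b{\left(t,q \right)} = -2 + \left(-4\right) 0 t = -2 + 0 t = -2 + 0 = -2$)
$j{\left(o \right)} = 1 + o$ ($j{\left(o \right)} = o + 1 = 1 + o$)
$D{\left(s \right)} = s$ ($D{\left(s \right)} = \left(1 + \left(1 + s\right)\right) - 2 = \left(2 + s\right) - 2 = s$)
$R{\left(p,C \right)} = C + 9 p$ ($R{\left(p,C \right)} = 9 p + C = C + 9 p$)
$\frac{46183 - 29135}{25601 + R{\left(29,204 \right)}} = \frac{46183 - 29135}{25601 + \left(204 + 9 \cdot 29\right)} = \frac{17048}{25601 + \left(204 + 261\right)} = \frac{17048}{25601 + 465} = \frac{17048}{26066} = 17048 \cdot \frac{1}{26066} = \frac{8524}{13033}$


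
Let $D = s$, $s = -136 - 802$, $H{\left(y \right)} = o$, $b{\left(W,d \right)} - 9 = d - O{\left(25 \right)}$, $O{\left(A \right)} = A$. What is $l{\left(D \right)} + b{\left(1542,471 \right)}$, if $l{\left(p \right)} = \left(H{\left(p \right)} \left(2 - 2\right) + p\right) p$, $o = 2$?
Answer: $880299$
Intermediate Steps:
$b{\left(W,d \right)} = -16 + d$ ($b{\left(W,d \right)} = 9 + \left(d - 25\right) = 9 + \left(-25 + d\right) = -16 + d$)
$H{\left(y \right)} = 2$
$s = -938$ ($s = -136 - 802 = -938$)
$D = -938$
$l{\left(p \right)} = p^{2}$ ($l{\left(p \right)} = \left(2 \left(2 - 2\right) + p\right) p = \left(2 \cdot 0 + p\right) p = \left(0 + p\right) p = p p = p^{2}$)
$l{\left(D \right)} + b{\left(1542,471 \right)} = \left(-938\right)^{2} + \left(-16 + 471\right) = 879844 + 455 = 880299$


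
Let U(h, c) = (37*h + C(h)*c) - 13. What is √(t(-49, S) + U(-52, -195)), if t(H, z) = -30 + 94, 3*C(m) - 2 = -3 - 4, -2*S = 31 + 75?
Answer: 6*I*√43 ≈ 39.345*I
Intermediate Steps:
S = -53 (S = -(31 + 75)/2 = -½*106 = -53)
C(m) = -5/3 (C(m) = ⅔ + (-3 - 4)/3 = ⅔ + (⅓)*(-7) = ⅔ - 7/3 = -5/3)
U(h, c) = -13 + 37*h - 5*c/3 (U(h, c) = (37*h - 5*c/3) - 13 = -13 + 37*h - 5*c/3)
t(H, z) = 64
√(t(-49, S) + U(-52, -195)) = √(64 + (-13 + 37*(-52) - 5/3*(-195))) = √(64 + (-13 - 1924 + 325)) = √(64 - 1612) = √(-1548) = 6*I*√43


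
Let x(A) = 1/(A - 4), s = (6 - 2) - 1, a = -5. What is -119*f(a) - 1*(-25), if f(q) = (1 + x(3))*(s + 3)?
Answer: 25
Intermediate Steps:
s = 3 (s = 4 - 1 = 3)
x(A) = 1/(-4 + A)
f(q) = 0 (f(q) = (1 + 1/(-4 + 3))*(3 + 3) = (1 + 1/(-1))*6 = (1 - 1)*6 = 0*6 = 0)
-119*f(a) - 1*(-25) = -119*0 - 1*(-25) = 0 + 25 = 25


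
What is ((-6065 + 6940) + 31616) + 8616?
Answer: 41107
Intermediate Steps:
((-6065 + 6940) + 31616) + 8616 = (875 + 31616) + 8616 = 32491 + 8616 = 41107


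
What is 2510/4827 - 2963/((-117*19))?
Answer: 6627377/3576807 ≈ 1.8529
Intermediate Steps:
2510/4827 - 2963/((-117*19)) = 2510*(1/4827) - 2963/(-2223) = 2510/4827 - 2963*(-1/2223) = 2510/4827 + 2963/2223 = 6627377/3576807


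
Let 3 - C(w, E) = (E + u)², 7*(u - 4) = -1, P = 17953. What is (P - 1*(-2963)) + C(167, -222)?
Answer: -1306698/49 ≈ -26667.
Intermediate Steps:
u = 27/7 (u = 4 + (⅐)*(-1) = 4 - ⅐ = 27/7 ≈ 3.8571)
C(w, E) = 3 - (27/7 + E)² (C(w, E) = 3 - (E + 27/7)² = 3 - (27/7 + E)²)
(P - 1*(-2963)) + C(167, -222) = (17953 - 1*(-2963)) + (3 - (27 + 7*(-222))²/49) = (17953 + 2963) + (3 - (27 - 1554)²/49) = 20916 + (3 - 1/49*(-1527)²) = 20916 + (3 - 1/49*2331729) = 20916 + (3 - 2331729/49) = 20916 - 2331582/49 = -1306698/49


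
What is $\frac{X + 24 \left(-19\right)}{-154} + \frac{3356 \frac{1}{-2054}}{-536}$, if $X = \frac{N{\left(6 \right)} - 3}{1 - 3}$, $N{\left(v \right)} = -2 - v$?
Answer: $\frac{15515378}{5298293} \approx 2.9284$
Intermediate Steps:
$X = \frac{11}{2}$ ($X = \frac{\left(-2 - 6\right) - 3}{1 - 3} = \frac{\left(-2 - 6\right) - 3}{-2} = \left(-8 - 3\right) \left(- \frac{1}{2}\right) = \left(-11\right) \left(- \frac{1}{2}\right) = \frac{11}{2} \approx 5.5$)
$\frac{X + 24 \left(-19\right)}{-154} + \frac{3356 \frac{1}{-2054}}{-536} = \frac{\frac{11}{2} + 24 \left(-19\right)}{-154} + \frac{3356 \frac{1}{-2054}}{-536} = \left(\frac{11}{2} - 456\right) \left(- \frac{1}{154}\right) + 3356 \left(- \frac{1}{2054}\right) \left(- \frac{1}{536}\right) = \left(- \frac{901}{2}\right) \left(- \frac{1}{154}\right) - - \frac{839}{275236} = \frac{901}{308} + \frac{839}{275236} = \frac{15515378}{5298293}$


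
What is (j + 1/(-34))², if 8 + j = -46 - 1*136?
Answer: 41744521/1156 ≈ 36111.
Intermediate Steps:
j = -190 (j = -8 + (-46 - 1*136) = -8 + (-46 - 136) = -8 - 182 = -190)
(j + 1/(-34))² = (-190 + 1/(-34))² = (-190 - 1/34)² = (-6461/34)² = 41744521/1156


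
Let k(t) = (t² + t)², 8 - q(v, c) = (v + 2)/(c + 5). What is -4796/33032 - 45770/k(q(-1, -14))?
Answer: -315351897658/36987784321 ≈ -8.5258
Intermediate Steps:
q(v, c) = 8 - (2 + v)/(5 + c) (q(v, c) = 8 - (v + 2)/(c + 5) = 8 - (2 + v)/(5 + c))
k(t) = (t + t²)²
-4796/33032 - 45770/k(q(-1, -14)) = -4796/33032 - 45770*(5 - 14)²/((1 + (38 - 1*(-1) + 8*(-14))/(5 - 14))²*(38 - 1*(-1) + 8*(-14))²) = -4796*1/33032 - 45770*81/((1 + (38 + 1 - 112)/(-9))²*(38 + 1 - 112)²) = -1199/8258 - 45770*81/(5329*(1 - ⅑*(-73))²) = -1199/8258 - 45770*81/(5329*(1 + 73/9)²) = -1199/8258 - 45770/(5329*(82/9)²/81) = -1199/8258 - 45770/((5329/81)*(6724/81)) = -1199/8258 - 45770/35832196/6561 = -1199/8258 - 45770*6561/35832196 = -1199/8258 - 150148485/17916098 = -315351897658/36987784321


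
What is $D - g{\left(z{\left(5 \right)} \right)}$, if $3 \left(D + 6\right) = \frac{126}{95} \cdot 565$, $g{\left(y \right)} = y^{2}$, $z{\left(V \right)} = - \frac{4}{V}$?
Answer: $\frac{115496}{475} \approx 243.15$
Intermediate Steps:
$D = \frac{4632}{19}$ ($D = -6 + \frac{\frac{126}{95} \cdot 565}{3} = -6 + \frac{1}{3} \cdot \frac{14238}{19} = -6 + \frac{4746}{19} = \frac{4632}{19} \approx 243.79$)
$D - g{\left(z{\left(5 \right)} \right)} = \frac{4632}{19} - \left(- \frac{4}{5}\right)^{2} = \frac{4632}{19} - \frac{16}{25} = \frac{115496}{475}$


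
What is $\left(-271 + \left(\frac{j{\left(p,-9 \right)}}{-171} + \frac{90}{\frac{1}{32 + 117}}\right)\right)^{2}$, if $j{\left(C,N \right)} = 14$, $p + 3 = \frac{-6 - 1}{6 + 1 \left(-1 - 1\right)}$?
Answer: $\frac{5047908030025}{29241} \approx 1.7263 \cdot 10^{8}$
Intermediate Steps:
$p = - \frac{19}{4}$ ($p = -3 + \frac{-6 - 1}{6 + 1 \left(-1 - 1\right)} = -3 - \frac{7}{6 + 1 \left(-2\right)} = -3 - \frac{7}{6 - 2} = -3 - \frac{7}{4} = - \frac{19}{4} \approx -4.75$)
$\left(-271 + \left(\frac{j{\left(p,-9 \right)}}{-171} + \frac{90}{\frac{1}{32 + 117}}\right)\right)^{2} = \left(-271 + \left(\frac{14}{-171} + \frac{90}{\frac{1}{32 + 117}}\right)\right)^{2} = \left(-271 + \left(14 \left(- \frac{1}{171}\right) + \frac{90}{\frac{1}{149}}\right)\right)^{2} = \left(-271 - \left(\frac{14}{171} - 90 \frac{1}{\frac{1}{149}}\right)\right)^{2} = \left(-271 + \left(- \frac{14}{171} + 90 \cdot 149\right)\right)^{2} = \left(-271 + \left(- \frac{14}{171} + 13410\right)\right)^{2} = \left(-271 + \frac{2293096}{171}\right)^{2} = \left(\frac{2246755}{171}\right)^{2} = \frac{5047908030025}{29241}$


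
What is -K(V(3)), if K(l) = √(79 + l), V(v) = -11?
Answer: -2*√17 ≈ -8.2462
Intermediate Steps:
-K(V(3)) = -√(79 - 11) = -√68 = -2*√17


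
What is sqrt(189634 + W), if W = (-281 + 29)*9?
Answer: sqrt(187366) ≈ 432.86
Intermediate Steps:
W = -2268 (W = -252*9 = -2268)
sqrt(189634 + W) = sqrt(189634 - 2268) = sqrt(187366)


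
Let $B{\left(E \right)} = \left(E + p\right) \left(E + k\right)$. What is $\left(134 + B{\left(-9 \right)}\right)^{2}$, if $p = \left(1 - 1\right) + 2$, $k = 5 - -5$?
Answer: $16129$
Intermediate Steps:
$k = 10$ ($k = 5 + 5 = 10$)
$p = 2$ ($p = 0 + 2 = 2$)
$B{\left(E \right)} = \left(2 + E\right) \left(10 + E\right)$ ($B{\left(E \right)} = \left(E + 2\right) \left(E + 10\right) = \left(2 + E\right) \left(10 + E\right)$)
$\left(134 + B{\left(-9 \right)}\right)^{2} = \left(134 + \left(20 + \left(-9\right)^{2} + 12 \left(-9\right)\right)\right)^{2} = \left(134 + \left(20 + 81 - 108\right)\right)^{2} = \left(134 - 7\right)^{2} = 127^{2} = 16129$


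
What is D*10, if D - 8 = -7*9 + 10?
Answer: -450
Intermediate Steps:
D = -45 (D = 8 + (-7*9 + 10) = 8 + (-63 + 10) = 8 - 53 = -45)
D*10 = -45*10 = -450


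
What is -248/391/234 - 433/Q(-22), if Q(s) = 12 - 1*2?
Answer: -19809691/457470 ≈ -43.303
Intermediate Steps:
Q(s) = 10 (Q(s) = 12 - 2 = 10)
-248/391/234 - 433/Q(-22) = -248/391/234 - 433/10 = -248*1/391*(1/234) - 433*⅒ = -248/391*1/234 - 433/10 = -124/45747 - 433/10 = -19809691/457470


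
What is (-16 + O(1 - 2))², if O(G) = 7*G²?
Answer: 81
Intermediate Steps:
(-16 + O(1 - 2))² = (-16 + 7*(1 - 2)²)² = (-16 + 7*(-1)²)² = (-16 + 7*1)² = (-16 + 7)² = (-9)² = 81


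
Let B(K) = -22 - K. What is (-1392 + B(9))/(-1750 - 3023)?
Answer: 1423/4773 ≈ 0.29814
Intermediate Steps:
(-1392 + B(9))/(-1750 - 3023) = (-1392 + (-22 - 1*9))/(-1750 - 3023) = (-1392 + (-22 - 9))/(-4773) = (-1392 - 31)*(-1/4773) = -1423*(-1/4773) = 1423/4773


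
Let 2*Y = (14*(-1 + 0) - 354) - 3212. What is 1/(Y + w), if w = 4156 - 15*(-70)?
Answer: 1/3416 ≈ 0.00029274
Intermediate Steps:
w = 5206 (w = 4156 - 1*(-1050) = 4156 + 1050 = 5206)
Y = -1790 (Y = ((14*(-1 + 0) - 354) - 3212)/2 = ((14*(-1) - 354) - 3212)/2 = ((-14 - 354) - 3212)/2 = (-368 - 3212)/2 = (1/2)*(-3580) = -1790)
1/(Y + w) = 1/(-1790 + 5206) = 1/3416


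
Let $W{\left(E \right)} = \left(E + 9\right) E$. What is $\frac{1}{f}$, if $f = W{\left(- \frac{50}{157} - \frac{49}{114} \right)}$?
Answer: $- \frac{320338404}{1977998777} \approx -0.16195$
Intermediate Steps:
$W{\left(E \right)} = E \left(9 + E\right)$ ($W{\left(E \right)} = \left(9 + E\right) E = E \left(9 + E\right)$)
$f = - \frac{1977998777}{320338404}$ ($f = \left(- \frac{50}{157} - \frac{49}{114}\right) \left(9 - \left(\frac{49}{114} + \frac{50}{157}\right)\right) = \left(\left(-50\right) \frac{1}{157} - \frac{49}{114}\right) \left(9 - \frac{13393}{17898}\right) = \left(- \frac{50}{157} - \frac{49}{114}\right) \left(9 - \frac{13393}{17898}\right) = - \frac{13393 \left(9 - \frac{13393}{17898}\right)}{17898} = \left(- \frac{13393}{17898}\right) \frac{147689}{17898} = - \frac{1977998777}{320338404} \approx -6.1747$)
$\frac{1}{f} = \frac{1}{- \frac{1977998777}{320338404}} = - \frac{320338404}{1977998777}$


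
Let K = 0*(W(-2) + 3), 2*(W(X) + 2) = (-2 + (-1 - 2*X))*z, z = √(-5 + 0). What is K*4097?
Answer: 0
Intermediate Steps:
z = I*√5 (z = √(-5) = I*√5 ≈ 2.2361*I)
W(X) = -2 + I*√5*(-3 - 2*X)/2 (W(X) = -2 + ((-2 + (-1 - 2*X))*(I*√5))/2 = -2 + ((-3 - 2*X)*(I*√5))/2 = -2 + (I*√5*(-3 - 2*X))/2 = -2 + I*√5*(-3 - 2*X)/2)
K = 0 (K = 0*((-2 - 3*I*√5/2 - 1*I*(-2)*√5) + 3) = 0*((-2 - 3*I*√5/2 + 2*I*√5) + 3) = 0*((-2 + I*√5/2) + 3) = 0*(1 + I*√5/2) = 0)
K*4097 = 0*4097 = 0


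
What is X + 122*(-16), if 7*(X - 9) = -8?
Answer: -13609/7 ≈ -1944.1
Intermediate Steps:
X = 55/7 (X = 9 + (⅐)*(-8) = 9 - 8/7 = 55/7 ≈ 7.8571)
X + 122*(-16) = 55/7 + 122*(-16) = 55/7 - 1952 = -13609/7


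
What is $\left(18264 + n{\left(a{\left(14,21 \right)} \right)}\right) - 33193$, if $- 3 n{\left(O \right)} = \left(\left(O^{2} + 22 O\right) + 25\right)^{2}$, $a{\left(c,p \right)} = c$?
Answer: $- \frac{324628}{3} \approx -1.0821 \cdot 10^{5}$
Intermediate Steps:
$n{\left(O \right)} = - \frac{\left(25 + O^{2} + 22 O\right)^{2}}{3}$ ($n{\left(O \right)} = - \frac{\left(\left(O^{2} + 22 O\right) + 25\right)^{2}}{3} = - \frac{\left(25 + O^{2} + 22 O\right)^{2}}{3}$)
$\left(18264 + n{\left(a{\left(14,21 \right)} \right)}\right) - 33193 = \left(18264 - \frac{\left(25 + 14^{2} + 22 \cdot 14\right)^{2}}{3}\right) - 33193 = \left(18264 - \frac{\left(25 + 196 + 308\right)^{2}}{3}\right) - 33193 = \left(18264 - \frac{529^{2}}{3}\right) - 33193 = \left(18264 - \frac{279841}{3}\right) - 33193 = - \frac{225049}{3} - 33193 = - \frac{324628}{3}$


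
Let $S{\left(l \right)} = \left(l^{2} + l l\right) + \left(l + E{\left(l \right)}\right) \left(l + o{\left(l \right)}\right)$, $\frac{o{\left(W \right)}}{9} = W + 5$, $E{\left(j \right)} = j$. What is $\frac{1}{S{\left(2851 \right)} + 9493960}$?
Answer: $\frac{1}{188570972} \approx 5.303 \cdot 10^{-9}$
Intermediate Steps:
$o{\left(W \right)} = 45 + 9 W$ ($o{\left(W \right)} = 9 \left(W + 5\right) = 9 \left(5 + W\right) = 45 + 9 W$)
$S{\left(l \right)} = 2 l^{2} + 2 l \left(45 + 10 l\right)$ ($S{\left(l \right)} = \left(l^{2} + l l\right) + \left(l + l\right) \left(l + \left(45 + 9 l\right)\right) = \left(l^{2} + l^{2}\right) + 2 l \left(45 + 10 l\right) = 2 l^{2} + 2 l \left(45 + 10 l\right)$)
$\frac{1}{S{\left(2851 \right)} + 9493960} = \frac{1}{2 \cdot 2851 \left(45 + 11 \cdot 2851\right) + 9493960} = \frac{1}{2 \cdot 2851 \left(45 + 31361\right) + 9493960} = \frac{1}{2 \cdot 2851 \cdot 31406 + 9493960} = \frac{1}{179077012 + 9493960} = \frac{1}{188570972}$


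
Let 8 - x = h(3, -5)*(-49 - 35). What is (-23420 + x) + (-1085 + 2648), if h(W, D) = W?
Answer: -21597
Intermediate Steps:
x = 260 (x = 8 - 3*(-49 - 35) = 8 - 3*(-84) = 8 - 1*(-252) = 8 + 252 = 260)
(-23420 + x) + (-1085 + 2648) = (-23420 + 260) + (-1085 + 2648) = -23160 + 1563 = -21597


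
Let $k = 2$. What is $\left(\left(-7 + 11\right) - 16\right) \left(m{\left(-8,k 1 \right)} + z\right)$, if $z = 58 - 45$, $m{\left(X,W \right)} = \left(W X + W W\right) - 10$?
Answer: $108$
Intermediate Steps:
$m{\left(X,W \right)} = -10 + W^{2} + W X$ ($m{\left(X,W \right)} = \left(W X + W^{2}\right) - 10 = \left(W^{2} + W X\right) - 10 = -10 + W^{2} + W X$)
$z = 13$
$\left(\left(-7 + 11\right) - 16\right) \left(m{\left(-8,k 1 \right)} + z\right) = \left(\left(-7 + 11\right) - 16\right) \left(\left(-10 + \left(2 \cdot 1\right)^{2} + 2 \cdot 1 \left(-8\right)\right) + 13\right) = \left(4 - 16\right) \left(\left(-10 + 2^{2} + 2 \left(-8\right)\right) + 13\right) = - 12 \left(\left(-10 + 4 - 16\right) + 13\right) = - 12 \left(-22 + 13\right) = \left(-12\right) \left(-9\right) = 108$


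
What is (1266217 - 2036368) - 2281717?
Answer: -3051868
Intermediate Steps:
(1266217 - 2036368) - 2281717 = -770151 - 2281717 = -3051868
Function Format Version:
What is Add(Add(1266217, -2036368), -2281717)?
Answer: -3051868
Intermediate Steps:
Add(Add(1266217, -2036368), -2281717) = Add(-770151, -2281717) = -3051868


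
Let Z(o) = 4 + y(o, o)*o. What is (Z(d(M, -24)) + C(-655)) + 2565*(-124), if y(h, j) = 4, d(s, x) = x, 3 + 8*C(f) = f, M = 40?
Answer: -1272937/4 ≈ -3.1823e+5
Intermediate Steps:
C(f) = -3/8 + f/8
Z(o) = 4 + 4*o
(Z(d(M, -24)) + C(-655)) + 2565*(-124) = ((4 + 4*(-24)) + (-3/8 + (1/8)*(-655))) + 2565*(-124) = ((4 - 96) + (-3/8 - 655/8)) - 318060 = (-92 - 329/4) - 318060 = -697/4 - 318060 = -1272937/4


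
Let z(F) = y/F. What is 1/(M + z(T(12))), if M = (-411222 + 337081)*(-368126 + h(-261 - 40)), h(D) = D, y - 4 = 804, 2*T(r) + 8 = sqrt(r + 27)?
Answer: 682888642247/18653475908398042054489 + 1616*sqrt(39)/18653475908398042054489 ≈ 3.6609e-11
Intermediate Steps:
T(r) = -4 + sqrt(27 + r)/2 (T(r) = -4 + sqrt(r + 27)/2 = -4 + sqrt(27 + r)/2)
y = 808 (y = 4 + 804 = 808)
z(F) = 808/F
M = 27315546207 (M = (-411222 + 337081)*(-368126 + (-261 - 40)) = -74141*(-368126 - 301) = -74141*(-368427) = 27315546207)
1/(M + z(T(12))) = 1/(27315546207 + 808/(-4 + sqrt(27 + 12)/2)) = 1/(27315546207 + 808/(-4 + sqrt(39)/2))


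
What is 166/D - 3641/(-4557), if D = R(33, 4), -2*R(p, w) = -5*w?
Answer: 396436/22785 ≈ 17.399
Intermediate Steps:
R(p, w) = 5*w/2 (R(p, w) = -(-5)*w/2 = 5*w/2)
D = 10 (D = (5/2)*4 = 10)
166/D - 3641/(-4557) = 166/10 - 3641/(-4557) = 166*(1/10) - 3641*(-1/4557) = 83/5 + 3641/4557 = 396436/22785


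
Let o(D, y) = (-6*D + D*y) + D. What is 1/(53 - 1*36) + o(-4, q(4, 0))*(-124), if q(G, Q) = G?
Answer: -8431/17 ≈ -495.94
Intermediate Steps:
o(D, y) = -5*D + D*y
1/(53 - 1*36) + o(-4, q(4, 0))*(-124) = 1/(53 - 1*36) - 4*(-5 + 4)*(-124) = 1/(53 - 36) - 4*(-1)*(-124) = 1/17 + 4*(-124) = 1/17 - 496 = -8431/17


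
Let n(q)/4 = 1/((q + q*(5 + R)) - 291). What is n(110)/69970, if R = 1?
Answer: 2/16757815 ≈ 1.1935e-7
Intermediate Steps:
n(q) = 4/(-291 + 7*q) (n(q) = 4/((q + q*(5 + 1)) - 291) = 4/((q + q*6) - 291) = 4/((q + 6*q) - 291) = 4/(7*q - 291) = 4/(-291 + 7*q))
n(110)/69970 = (4/(-291 + 7*110))/69970 = (4/(-291 + 770))*(1/69970) = (4/479)*(1/69970) = 2/16757815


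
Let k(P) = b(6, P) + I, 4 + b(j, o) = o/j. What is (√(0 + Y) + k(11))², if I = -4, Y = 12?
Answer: 1801/36 - 74*√3/3 ≈ 7.3039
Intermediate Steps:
b(j, o) = -4 + o/j
k(P) = -8 + P/6 (k(P) = (-4 + P/6) - 4 = -8 + P/6)
(√(0 + Y) + k(11))² = (√(0 + 12) + (-8 + (⅙)*11))² = (√12 + (-8 + 11/6))² = (2*√3 - 37/6)² = (-37/6 + 2*√3)²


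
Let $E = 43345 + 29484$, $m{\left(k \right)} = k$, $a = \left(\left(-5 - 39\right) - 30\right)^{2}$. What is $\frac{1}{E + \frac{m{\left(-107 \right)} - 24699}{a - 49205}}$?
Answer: $\frac{43729}{3184764147} \approx 1.3731 \cdot 10^{-5}$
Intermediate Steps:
$a = 5476$ ($a = \left(\left(-5 - 39\right) - 30\right)^{2} = \left(-44 - 30\right)^{2} = \left(-74\right)^{2} = 5476$)
$E = 72829$
$\frac{1}{E + \frac{m{\left(-107 \right)} - 24699}{a - 49205}} = \frac{1}{72829 + \frac{-107 - 24699}{5476 - 49205}} = \frac{1}{72829 - \frac{24806}{-43729}} = \frac{1}{72829 - - \frac{24806}{43729}} = \frac{1}{72829 + \frac{24806}{43729}} = \frac{1}{\frac{3184764147}{43729}} = \frac{43729}{3184764147}$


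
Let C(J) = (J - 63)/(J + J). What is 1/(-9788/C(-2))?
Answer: -65/39152 ≈ -0.0016602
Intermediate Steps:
C(J) = (-63 + J)/(2*J) (C(J) = (-63 + J)/((2*J)) = (-63 + J)*(1/(2*J)) = (-63 + J)/(2*J))
1/(-9788/C(-2)) = 1/(-9788*(-4/(-63 - 2))) = 1/(-9788/((½)*(-½)*(-65))) = 1/(-9788/65/4) = 1/(-9788*4/65) = 1/(-39152/65) = -65/39152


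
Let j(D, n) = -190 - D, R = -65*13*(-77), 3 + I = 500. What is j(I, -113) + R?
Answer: 64378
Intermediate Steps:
I = 497 (I = -3 + 500 = 497)
R = 65065 (R = -845*(-77) = 65065)
j(I, -113) + R = (-190 - 1*497) + 65065 = (-190 - 497) + 65065 = -687 + 65065 = 64378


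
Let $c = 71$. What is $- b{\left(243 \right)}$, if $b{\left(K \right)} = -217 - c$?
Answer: $288$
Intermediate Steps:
$b{\left(K \right)} = -288$ ($b{\left(K \right)} = -217 - 71 = -288$)
$- b{\left(243 \right)} = \left(-1\right) \left(-288\right) = 288$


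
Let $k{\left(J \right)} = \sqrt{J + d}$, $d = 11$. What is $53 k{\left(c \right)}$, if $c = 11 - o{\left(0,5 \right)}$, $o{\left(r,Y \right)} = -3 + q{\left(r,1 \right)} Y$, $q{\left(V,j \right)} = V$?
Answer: $265$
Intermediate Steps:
$o{\left(r,Y \right)} = -3 + Y r$ ($o{\left(r,Y \right)} = -3 + r Y = -3 + Y r$)
$c = 14$ ($c = 11 - \left(-3 + 5 \cdot 0\right) = 11 - \left(-3 + 0\right) = 11 - -3 = 11 + 3 = 14$)
$k{\left(J \right)} = \sqrt{11 + J}$ ($k{\left(J \right)} = \sqrt{J + 11} = \sqrt{11 + J}$)
$53 k{\left(c \right)} = 53 \sqrt{11 + 14} = 53 \sqrt{25} = 53 \cdot 5 = 265$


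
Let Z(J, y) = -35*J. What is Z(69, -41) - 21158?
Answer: -23573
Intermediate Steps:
Z(69, -41) - 21158 = -35*69 - 21158 = -2415 - 21158 = -23573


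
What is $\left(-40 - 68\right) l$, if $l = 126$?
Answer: $-13608$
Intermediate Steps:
$\left(-40 - 68\right) l = \left(-40 - 68\right) 126 = \left(-108\right) 126 = -13608$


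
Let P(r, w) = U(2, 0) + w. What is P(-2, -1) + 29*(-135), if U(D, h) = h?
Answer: -3916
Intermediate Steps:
P(r, w) = w (P(r, w) = 0 + w = w)
P(-2, -1) + 29*(-135) = -1 + 29*(-135) = -1 - 3915 = -3916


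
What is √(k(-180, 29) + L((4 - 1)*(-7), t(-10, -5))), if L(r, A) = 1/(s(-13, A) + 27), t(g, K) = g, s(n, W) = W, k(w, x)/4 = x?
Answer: √33541/17 ≈ 10.773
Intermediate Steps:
k(w, x) = 4*x
L(r, A) = 1/(27 + A) (L(r, A) = 1/(A + 27) = 1/(27 + A))
√(k(-180, 29) + L((4 - 1)*(-7), t(-10, -5))) = √(4*29 + 1/(27 - 10)) = √(116 + 1/17) = √(1973/17) = √33541/17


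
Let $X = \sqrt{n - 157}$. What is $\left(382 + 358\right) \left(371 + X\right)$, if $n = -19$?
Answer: $274540 + 2960 i \sqrt{11} \approx 2.7454 \cdot 10^{5} + 9817.2 i$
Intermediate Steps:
$X = 4 i \sqrt{11}$ ($X = \sqrt{-19 - 157} = \sqrt{-176} = 4 i \sqrt{11} \approx 13.266 i$)
$\left(382 + 358\right) \left(371 + X\right) = \left(382 + 358\right) \left(371 + 4 i \sqrt{11}\right) = 740 \left(371 + 4 i \sqrt{11}\right) = 274540 + 2960 i \sqrt{11}$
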